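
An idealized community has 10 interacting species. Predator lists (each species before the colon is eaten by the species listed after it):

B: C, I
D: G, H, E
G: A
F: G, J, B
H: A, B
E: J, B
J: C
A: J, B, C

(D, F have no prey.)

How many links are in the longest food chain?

One longest chain: D → G → A → J → C.
It has 5 species and 4 links.

4 links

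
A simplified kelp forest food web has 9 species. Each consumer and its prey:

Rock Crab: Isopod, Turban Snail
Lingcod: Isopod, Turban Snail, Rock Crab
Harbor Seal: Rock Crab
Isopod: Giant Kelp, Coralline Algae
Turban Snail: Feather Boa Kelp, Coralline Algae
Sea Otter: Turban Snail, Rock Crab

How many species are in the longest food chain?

4 species

One longest chain: Giant Kelp → Isopod → Rock Crab → Lingcod.
It has 4 species and 3 links.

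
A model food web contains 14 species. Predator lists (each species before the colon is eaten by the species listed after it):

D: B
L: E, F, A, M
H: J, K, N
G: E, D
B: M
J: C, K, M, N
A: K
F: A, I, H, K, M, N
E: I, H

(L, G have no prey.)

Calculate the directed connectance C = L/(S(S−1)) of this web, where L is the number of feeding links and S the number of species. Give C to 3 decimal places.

The web has S = 14 species and L = 24 feeding links.
C = L / (S(S−1)) = 24 / 182 = 0.1319 ≈ 0.132.

C = 0.132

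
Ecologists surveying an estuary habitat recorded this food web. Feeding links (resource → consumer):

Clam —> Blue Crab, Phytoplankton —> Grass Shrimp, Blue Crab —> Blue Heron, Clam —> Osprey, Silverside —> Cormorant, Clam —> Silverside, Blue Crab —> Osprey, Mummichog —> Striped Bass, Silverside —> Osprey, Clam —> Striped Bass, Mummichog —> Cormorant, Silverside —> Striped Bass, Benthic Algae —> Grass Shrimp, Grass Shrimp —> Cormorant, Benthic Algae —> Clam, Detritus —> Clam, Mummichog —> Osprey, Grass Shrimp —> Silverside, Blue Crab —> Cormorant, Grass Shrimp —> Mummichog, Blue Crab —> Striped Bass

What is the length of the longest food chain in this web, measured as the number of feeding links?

One longest chain: Benthic Algae → Clam → Blue Crab → Blue Heron.
It has 4 species and 3 links.

3 links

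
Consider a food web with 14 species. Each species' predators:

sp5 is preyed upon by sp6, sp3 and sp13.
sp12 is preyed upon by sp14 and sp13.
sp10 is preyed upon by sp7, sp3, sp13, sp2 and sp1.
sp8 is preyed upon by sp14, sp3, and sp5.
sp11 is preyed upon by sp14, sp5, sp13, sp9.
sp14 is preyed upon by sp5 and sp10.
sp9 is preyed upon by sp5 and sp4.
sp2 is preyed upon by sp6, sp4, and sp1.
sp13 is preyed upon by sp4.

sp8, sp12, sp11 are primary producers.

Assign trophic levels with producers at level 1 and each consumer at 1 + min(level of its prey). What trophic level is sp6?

sp8 is a producer → level 1.
sp5 eats sp8 → level 2.
sp6 eats sp5 → level 3.
No prey of sp6 is below level 2, so 3 is the minimum.

Trophic level 3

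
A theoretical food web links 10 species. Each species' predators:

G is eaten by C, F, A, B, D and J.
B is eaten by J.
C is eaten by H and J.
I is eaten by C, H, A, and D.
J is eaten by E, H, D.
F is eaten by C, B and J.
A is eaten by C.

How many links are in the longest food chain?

One longest chain: I → A → C → J → D.
It has 5 species and 4 links.

4 links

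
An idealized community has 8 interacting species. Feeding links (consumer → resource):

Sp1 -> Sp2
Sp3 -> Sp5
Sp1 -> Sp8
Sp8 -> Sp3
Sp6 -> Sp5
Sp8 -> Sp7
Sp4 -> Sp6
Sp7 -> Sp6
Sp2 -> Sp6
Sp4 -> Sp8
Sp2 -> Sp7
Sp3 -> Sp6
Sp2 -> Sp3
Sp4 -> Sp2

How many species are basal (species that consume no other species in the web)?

Basal species (no prey listed): Sp5.
Count: 1.

1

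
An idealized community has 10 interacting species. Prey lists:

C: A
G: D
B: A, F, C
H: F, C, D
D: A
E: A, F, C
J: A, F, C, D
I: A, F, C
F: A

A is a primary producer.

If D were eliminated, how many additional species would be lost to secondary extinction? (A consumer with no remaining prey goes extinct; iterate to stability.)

Remove D.
Round 1: G (all prey gone) → extinct.
No further losses. Total secondary extinctions: 1.

1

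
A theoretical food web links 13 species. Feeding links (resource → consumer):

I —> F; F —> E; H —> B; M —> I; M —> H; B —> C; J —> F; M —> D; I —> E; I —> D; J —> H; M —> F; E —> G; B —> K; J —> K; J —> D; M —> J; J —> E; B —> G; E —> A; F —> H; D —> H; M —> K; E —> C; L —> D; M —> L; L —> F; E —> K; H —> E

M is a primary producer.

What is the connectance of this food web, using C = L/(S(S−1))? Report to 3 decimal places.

C = 0.186

The web has S = 13 species and L = 29 feeding links.
C = L / (S(S−1)) = 29 / 156 = 0.1859 ≈ 0.186.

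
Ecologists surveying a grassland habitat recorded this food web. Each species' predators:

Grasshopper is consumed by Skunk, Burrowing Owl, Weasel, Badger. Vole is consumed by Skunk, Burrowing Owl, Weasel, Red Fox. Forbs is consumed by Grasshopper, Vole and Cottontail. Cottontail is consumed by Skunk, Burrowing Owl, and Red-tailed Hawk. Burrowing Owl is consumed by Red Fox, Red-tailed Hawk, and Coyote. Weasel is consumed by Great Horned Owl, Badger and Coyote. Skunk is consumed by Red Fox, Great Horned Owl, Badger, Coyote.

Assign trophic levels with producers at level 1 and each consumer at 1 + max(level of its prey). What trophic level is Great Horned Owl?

Trophic level 4

Forbs is a producer → level 1.
Grasshopper eats Forbs → level 2.
Skunk eats Grasshopper (level 2); other prey at levels: Cottontail 2, Vole 2 → level 3.
Great Horned Owl eats Skunk (level 3); other prey at levels: Weasel 3 → level 4.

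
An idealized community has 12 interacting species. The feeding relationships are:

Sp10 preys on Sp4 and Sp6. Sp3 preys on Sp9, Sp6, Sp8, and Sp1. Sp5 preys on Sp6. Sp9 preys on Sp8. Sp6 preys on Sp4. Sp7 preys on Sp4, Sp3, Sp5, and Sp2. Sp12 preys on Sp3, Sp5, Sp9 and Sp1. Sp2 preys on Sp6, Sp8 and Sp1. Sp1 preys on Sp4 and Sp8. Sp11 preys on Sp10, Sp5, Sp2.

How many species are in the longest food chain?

4 species

One longest chain: Sp4 → Sp6 → Sp5 → Sp7.
It has 4 species and 3 links.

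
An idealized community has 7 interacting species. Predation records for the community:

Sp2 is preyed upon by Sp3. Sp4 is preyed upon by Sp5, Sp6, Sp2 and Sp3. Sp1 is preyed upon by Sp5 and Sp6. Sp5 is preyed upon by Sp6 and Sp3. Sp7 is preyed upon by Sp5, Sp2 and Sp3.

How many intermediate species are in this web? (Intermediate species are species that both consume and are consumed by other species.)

Intermediate species (has both prey and predators): Sp5, Sp2.
Count: 2.

2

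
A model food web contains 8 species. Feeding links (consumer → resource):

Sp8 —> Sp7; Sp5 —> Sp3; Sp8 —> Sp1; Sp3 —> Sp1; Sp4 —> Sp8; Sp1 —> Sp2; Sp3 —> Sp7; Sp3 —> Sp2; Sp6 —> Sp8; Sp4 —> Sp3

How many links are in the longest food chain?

One longest chain: Sp2 → Sp1 → Sp8 → Sp4.
It has 4 species and 3 links.

3 links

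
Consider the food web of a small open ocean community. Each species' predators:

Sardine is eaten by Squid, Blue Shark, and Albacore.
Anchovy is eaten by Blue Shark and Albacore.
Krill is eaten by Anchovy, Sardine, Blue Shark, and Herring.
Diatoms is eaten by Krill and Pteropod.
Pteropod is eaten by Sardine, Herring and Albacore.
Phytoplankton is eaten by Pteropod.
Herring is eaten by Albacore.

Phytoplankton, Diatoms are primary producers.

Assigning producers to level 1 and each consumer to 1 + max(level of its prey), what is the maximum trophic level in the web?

4

Producers (level 1): Phytoplankton, Diatoms.
Diatoms → Krill → Anchovy → Blue Shark gives Blue Shark level 4.
No species has a prey at level 4, so no species reaches level 5.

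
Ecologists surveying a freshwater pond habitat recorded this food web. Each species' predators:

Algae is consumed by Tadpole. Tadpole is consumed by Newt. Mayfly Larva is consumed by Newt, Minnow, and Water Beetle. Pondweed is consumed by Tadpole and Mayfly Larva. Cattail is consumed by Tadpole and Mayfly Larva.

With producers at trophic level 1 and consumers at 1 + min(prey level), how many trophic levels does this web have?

3

Producers (level 1): Pondweed, Algae, Cattail.
Following each consumer down to its lowest-level prey: Pondweed → Mayfly Larva → Minnow (levels 1 through 3).
All prey of Minnow (Mayfly Larva 2) are at level 2 or above, so Minnow is at level 1 + 2 = 3.
Every consumer has at least one prey at level 2 or below, so none exceeds level 3.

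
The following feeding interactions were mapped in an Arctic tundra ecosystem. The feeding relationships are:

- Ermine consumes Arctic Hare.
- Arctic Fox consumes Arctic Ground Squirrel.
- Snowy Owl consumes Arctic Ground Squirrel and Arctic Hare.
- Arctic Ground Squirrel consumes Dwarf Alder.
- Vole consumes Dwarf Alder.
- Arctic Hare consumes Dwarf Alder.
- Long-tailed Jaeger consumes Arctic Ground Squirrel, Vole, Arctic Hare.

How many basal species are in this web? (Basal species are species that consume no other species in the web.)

1

Basal species (no prey listed): Dwarf Alder.
Count: 1.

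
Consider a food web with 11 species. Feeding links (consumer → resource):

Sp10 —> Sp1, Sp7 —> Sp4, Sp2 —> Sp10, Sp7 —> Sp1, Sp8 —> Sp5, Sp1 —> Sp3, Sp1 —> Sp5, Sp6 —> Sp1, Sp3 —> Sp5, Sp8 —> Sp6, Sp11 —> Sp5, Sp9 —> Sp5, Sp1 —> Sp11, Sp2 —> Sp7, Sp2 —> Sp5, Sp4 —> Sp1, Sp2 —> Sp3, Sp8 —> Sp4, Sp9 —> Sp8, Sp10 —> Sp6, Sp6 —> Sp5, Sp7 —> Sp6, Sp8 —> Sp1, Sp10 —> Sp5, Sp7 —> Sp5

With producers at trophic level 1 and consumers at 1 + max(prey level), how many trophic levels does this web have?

6

Producers (level 1): Sp5.
Sp5 → Sp11 → Sp1 → Sp6 → Sp8 → Sp9 gives Sp9 level 6.
No species has a prey at level 6, so no species reaches level 7.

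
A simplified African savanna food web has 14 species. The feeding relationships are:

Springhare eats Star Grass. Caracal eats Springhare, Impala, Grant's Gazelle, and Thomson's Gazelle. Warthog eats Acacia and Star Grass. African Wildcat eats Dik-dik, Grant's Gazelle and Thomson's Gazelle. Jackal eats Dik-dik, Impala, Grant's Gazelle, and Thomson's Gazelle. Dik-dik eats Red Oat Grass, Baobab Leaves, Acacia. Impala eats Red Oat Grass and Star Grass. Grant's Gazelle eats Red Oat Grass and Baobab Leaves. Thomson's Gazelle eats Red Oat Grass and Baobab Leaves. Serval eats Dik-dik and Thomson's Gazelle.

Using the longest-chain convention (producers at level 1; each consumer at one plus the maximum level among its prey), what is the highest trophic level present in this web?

3

Producers (level 1): Star Grass, Red Oat Grass, Acacia, Baobab Leaves.
Red Oat Grass → Grant's Gazelle → Jackal gives Jackal level 3.
No species has a prey at level 3, so no species reaches level 4.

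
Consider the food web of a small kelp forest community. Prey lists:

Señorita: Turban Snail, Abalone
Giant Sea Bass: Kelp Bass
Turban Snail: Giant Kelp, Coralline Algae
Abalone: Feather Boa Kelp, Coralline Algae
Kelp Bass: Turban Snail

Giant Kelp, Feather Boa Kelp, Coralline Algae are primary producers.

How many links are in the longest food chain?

One longest chain: Giant Kelp → Turban Snail → Kelp Bass → Giant Sea Bass.
It has 4 species and 3 links.

3 links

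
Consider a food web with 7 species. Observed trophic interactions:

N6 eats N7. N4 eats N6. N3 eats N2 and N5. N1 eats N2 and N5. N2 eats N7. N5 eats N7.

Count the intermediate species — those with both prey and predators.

3

Intermediate species (has both prey and predators): N6, N2, N5.
Count: 3.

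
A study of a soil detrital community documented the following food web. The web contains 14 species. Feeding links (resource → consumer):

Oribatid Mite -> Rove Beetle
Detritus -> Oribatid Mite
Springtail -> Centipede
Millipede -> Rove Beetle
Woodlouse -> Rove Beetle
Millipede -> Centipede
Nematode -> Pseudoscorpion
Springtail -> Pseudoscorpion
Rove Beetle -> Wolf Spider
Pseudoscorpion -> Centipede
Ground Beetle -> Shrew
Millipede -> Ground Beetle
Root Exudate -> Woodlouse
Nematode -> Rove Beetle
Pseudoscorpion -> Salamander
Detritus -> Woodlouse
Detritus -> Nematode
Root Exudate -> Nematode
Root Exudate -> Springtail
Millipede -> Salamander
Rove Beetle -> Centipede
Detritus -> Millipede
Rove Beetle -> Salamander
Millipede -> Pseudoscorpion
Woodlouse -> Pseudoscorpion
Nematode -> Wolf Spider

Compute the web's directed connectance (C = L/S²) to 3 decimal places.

C = 0.133

The web has S = 14 species and L = 26 feeding links.
C = L / S² = 26 / 196 = 0.1327 ≈ 0.133.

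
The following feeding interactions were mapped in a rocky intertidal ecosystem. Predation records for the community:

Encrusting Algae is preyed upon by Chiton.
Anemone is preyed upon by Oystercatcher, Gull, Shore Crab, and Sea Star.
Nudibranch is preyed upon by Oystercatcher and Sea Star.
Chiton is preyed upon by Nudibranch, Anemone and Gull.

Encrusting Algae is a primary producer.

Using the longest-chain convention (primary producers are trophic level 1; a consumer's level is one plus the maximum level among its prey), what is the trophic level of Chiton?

Encrusting Algae is a producer → level 1.
Chiton eats Encrusting Algae → level 2.

Trophic level 2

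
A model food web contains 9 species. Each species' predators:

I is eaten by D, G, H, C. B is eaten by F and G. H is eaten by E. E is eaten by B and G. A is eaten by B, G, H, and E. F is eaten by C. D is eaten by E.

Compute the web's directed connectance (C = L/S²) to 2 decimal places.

C = 0.19

The web has S = 9 species and L = 15 feeding links.
C = L / S² = 15 / 81 = 0.1852 ≈ 0.19.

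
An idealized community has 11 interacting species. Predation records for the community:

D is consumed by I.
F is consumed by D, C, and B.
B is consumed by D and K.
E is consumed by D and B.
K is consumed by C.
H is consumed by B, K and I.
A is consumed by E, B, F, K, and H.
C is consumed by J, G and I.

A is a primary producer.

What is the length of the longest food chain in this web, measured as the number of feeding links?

One longest chain: A → F → B → K → C → J.
It has 6 species and 5 links.

5 links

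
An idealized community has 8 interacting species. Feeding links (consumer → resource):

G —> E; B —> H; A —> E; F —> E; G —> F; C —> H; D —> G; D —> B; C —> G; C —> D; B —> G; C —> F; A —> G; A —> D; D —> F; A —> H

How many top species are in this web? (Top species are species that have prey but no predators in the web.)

Top species (has prey, but nothing eats it): A, C.
Count: 2.

2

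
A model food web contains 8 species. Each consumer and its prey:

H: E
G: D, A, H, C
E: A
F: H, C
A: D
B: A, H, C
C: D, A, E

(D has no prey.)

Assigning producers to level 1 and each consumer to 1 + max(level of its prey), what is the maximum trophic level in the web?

Producers (level 1): D.
D → A → E → H → F gives F level 5.
No species has a prey at level 5, so no species reaches level 6.

5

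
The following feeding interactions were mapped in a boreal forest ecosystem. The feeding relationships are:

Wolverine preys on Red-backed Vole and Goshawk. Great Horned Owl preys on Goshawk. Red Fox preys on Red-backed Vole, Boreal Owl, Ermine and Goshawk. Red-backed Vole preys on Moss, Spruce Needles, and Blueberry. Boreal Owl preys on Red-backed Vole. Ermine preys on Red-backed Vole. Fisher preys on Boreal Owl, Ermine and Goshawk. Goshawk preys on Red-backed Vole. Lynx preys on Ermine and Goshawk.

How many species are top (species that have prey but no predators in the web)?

5

Top species (has prey, but nothing eats it): Wolverine, Great Horned Owl, Fisher, Red Fox, Lynx.
Count: 5.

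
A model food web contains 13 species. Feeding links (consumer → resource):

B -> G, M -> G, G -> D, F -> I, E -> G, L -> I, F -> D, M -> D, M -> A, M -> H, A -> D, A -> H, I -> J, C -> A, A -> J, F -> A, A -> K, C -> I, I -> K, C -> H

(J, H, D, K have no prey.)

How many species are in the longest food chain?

One longest chain: J → A → M.
It has 3 species and 2 links.

3 species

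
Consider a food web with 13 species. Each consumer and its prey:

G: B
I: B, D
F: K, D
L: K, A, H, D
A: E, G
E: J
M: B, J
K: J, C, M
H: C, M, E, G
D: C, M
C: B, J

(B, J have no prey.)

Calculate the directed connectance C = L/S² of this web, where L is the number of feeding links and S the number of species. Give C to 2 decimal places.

The web has S = 13 species and L = 25 feeding links.
C = L / S² = 25 / 169 = 0.1479 ≈ 0.15.

C = 0.15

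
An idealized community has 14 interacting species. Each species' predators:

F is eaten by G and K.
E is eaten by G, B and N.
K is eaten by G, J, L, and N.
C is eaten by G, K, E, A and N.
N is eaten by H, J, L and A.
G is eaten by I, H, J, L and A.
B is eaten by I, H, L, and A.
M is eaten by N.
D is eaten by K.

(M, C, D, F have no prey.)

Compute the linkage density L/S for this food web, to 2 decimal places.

There are L = 29 links among S = 14 species.
L/S = 29/14 = 2.0714 ≈ 2.07.

L/S = 2.07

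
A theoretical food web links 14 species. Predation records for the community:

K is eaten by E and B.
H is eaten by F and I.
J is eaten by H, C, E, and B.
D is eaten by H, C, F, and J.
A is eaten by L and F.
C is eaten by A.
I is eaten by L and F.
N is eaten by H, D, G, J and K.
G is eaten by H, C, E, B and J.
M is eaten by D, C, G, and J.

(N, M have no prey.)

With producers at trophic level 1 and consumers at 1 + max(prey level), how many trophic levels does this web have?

Producers (level 1): N, M.
N → D → J → H → I → F gives F level 6.
No species has a prey at level 6, so no species reaches level 7.

6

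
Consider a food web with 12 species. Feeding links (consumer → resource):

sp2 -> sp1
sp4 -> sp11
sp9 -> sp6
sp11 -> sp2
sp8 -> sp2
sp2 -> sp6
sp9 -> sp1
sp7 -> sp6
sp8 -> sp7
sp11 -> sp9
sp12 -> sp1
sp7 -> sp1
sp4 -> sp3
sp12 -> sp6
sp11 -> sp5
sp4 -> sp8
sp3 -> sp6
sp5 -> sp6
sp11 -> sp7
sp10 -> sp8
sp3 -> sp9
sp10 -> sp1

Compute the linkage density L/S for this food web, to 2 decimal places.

There are L = 22 links among S = 12 species.
L/S = 22/12 = 1.8333 ≈ 1.83.

L/S = 1.83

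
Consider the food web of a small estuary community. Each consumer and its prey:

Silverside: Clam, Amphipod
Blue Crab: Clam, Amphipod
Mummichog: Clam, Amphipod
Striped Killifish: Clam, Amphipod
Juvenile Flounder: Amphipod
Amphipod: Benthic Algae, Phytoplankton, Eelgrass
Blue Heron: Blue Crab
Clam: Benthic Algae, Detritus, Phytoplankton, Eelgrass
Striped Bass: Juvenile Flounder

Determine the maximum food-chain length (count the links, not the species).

One longest chain: Benthic Algae → Amphipod → Juvenile Flounder → Striped Bass.
It has 4 species and 3 links.

3 links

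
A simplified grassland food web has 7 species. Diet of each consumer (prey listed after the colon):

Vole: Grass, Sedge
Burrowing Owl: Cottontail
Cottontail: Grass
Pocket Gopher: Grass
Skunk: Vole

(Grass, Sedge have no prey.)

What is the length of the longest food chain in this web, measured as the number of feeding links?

2 links

One longest chain: Grass → Vole → Skunk.
It has 3 species and 2 links.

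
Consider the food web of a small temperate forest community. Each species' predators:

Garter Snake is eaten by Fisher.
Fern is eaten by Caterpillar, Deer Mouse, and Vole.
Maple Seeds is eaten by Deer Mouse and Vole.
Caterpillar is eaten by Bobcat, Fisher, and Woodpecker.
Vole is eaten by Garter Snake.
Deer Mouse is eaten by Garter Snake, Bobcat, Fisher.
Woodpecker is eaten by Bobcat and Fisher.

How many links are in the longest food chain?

3 links

One longest chain: Fern → Caterpillar → Woodpecker → Bobcat.
It has 4 species and 3 links.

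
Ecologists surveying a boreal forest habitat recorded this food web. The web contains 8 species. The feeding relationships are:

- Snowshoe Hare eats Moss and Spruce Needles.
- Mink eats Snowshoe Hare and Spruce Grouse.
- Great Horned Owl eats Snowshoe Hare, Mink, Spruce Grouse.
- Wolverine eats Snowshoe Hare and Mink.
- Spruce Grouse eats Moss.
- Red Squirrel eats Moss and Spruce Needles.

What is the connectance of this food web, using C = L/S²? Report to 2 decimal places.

C = 0.19

The web has S = 8 species and L = 12 feeding links.
C = L / S² = 12 / 64 = 0.1875 ≈ 0.19.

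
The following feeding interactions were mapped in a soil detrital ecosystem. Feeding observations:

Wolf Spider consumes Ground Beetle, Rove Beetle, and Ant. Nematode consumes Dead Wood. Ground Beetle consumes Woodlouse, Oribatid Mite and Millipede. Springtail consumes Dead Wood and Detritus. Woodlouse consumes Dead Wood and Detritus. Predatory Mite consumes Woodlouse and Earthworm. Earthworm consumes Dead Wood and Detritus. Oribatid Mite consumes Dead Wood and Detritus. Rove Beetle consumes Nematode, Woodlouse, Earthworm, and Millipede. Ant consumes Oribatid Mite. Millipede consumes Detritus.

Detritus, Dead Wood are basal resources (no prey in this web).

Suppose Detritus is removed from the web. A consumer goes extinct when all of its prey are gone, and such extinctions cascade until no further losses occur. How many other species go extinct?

1

Remove Detritus.
Round 1: Millipede (all prey gone) → extinct.
No further losses. Total secondary extinctions: 1.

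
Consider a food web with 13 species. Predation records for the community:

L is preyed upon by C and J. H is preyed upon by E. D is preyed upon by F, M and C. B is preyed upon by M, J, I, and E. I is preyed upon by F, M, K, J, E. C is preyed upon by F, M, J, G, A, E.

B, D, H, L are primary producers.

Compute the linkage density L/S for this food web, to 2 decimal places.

There are L = 21 links among S = 13 species.
L/S = 21/13 = 1.6154 ≈ 1.62.

L/S = 1.62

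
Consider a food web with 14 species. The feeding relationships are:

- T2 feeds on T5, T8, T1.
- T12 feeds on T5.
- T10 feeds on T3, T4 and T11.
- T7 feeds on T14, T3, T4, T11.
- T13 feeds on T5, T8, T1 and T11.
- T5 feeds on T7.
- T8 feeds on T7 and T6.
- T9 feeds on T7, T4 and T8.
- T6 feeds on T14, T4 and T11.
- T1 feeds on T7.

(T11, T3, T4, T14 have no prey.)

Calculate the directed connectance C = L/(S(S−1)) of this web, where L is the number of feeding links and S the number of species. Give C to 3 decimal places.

C = 0.137

The web has S = 14 species and L = 25 feeding links.
C = L / (S(S−1)) = 25 / 182 = 0.1374 ≈ 0.137.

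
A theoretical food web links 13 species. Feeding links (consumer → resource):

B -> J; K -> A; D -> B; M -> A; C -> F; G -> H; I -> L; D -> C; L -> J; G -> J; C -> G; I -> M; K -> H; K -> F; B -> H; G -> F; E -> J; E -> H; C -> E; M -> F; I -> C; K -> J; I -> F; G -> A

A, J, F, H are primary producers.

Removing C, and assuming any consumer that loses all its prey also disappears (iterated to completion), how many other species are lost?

Remove C.
Every predator of it retains at least one other prey: I still has F, L, M; D still has B.
No consumer loses all prey, so no secondary extinctions occur.

0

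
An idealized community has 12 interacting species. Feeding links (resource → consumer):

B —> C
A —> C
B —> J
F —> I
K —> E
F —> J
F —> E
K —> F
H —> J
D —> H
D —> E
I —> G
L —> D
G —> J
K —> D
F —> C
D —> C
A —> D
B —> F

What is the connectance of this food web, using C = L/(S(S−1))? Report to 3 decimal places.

The web has S = 12 species and L = 19 feeding links.
C = L / (S(S−1)) = 19 / 132 = 0.1439 ≈ 0.144.

C = 0.144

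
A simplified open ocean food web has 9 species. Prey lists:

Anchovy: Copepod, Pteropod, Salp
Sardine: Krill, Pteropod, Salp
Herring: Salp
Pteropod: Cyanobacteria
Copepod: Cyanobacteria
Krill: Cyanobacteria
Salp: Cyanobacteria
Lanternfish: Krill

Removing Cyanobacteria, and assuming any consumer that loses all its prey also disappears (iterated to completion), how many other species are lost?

8

Remove Cyanobacteria.
Round 1: Krill (all prey gone), Copepod (all prey gone), Pteropod (all prey gone), Salp (all prey gone) → extinct.
Round 2: Lanternfish (all prey gone), Herring (all prey gone), Sardine (all prey gone), Anchovy (all prey gone) → extinct.
No further losses. Total secondary extinctions: 8.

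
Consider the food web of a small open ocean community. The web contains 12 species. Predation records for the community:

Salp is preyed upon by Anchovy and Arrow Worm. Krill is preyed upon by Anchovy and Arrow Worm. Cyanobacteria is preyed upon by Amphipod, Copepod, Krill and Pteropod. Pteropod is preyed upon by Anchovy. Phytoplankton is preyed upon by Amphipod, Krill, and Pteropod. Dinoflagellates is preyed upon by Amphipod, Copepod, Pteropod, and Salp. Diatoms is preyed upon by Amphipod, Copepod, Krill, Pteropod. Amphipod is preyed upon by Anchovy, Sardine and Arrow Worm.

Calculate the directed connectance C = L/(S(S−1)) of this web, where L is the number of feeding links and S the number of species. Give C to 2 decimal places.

The web has S = 12 species and L = 23 feeding links.
C = L / (S(S−1)) = 23 / 132 = 0.1742 ≈ 0.17.

C = 0.17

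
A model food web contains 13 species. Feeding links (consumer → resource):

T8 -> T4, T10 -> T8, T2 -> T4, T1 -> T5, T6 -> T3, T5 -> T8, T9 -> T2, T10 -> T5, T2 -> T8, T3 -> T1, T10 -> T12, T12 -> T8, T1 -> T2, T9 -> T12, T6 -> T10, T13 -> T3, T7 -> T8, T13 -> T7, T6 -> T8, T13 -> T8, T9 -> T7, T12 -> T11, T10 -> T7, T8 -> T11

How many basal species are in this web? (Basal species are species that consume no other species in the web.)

Basal species (no prey listed): T4, T11.
Count: 2.

2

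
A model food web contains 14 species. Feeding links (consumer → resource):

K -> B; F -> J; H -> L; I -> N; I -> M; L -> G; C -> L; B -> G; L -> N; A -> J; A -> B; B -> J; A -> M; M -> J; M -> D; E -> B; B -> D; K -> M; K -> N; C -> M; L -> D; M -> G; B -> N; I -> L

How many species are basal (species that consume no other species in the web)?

4

Basal species (no prey listed): J, D, N, G.
Count: 4.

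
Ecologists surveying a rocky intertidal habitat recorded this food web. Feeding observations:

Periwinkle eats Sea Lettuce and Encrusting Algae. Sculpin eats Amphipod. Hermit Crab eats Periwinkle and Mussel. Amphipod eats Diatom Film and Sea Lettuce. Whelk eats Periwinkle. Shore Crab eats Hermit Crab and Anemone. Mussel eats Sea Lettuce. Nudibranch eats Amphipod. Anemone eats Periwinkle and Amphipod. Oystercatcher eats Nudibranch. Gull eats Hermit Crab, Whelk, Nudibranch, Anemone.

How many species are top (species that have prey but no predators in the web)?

4

Top species (has prey, but nothing eats it): Sculpin, Shore Crab, Oystercatcher, Gull.
Count: 4.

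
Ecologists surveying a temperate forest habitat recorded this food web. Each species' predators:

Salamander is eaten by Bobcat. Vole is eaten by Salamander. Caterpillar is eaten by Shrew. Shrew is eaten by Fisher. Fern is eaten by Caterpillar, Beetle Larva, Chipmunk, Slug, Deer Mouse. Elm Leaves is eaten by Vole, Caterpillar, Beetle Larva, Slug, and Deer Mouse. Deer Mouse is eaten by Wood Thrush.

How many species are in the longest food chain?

4 species

One longest chain: Elm Leaves → Vole → Salamander → Bobcat.
It has 4 species and 3 links.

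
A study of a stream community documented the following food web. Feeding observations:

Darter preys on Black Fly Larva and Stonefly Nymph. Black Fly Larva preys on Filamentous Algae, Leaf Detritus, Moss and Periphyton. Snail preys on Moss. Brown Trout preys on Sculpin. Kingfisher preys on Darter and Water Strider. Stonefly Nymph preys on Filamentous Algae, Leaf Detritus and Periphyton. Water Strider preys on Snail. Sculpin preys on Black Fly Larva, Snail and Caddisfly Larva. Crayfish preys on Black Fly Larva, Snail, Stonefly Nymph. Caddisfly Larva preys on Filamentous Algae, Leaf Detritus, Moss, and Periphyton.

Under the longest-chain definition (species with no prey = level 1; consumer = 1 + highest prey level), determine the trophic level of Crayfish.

Trophic level 3

Moss has no prey (basal) → level 1.
Snail eats Moss → level 2.
Crayfish eats Snail (level 2); other prey at levels: Stonefly Nymph 2, Black Fly Larva 2 → level 3.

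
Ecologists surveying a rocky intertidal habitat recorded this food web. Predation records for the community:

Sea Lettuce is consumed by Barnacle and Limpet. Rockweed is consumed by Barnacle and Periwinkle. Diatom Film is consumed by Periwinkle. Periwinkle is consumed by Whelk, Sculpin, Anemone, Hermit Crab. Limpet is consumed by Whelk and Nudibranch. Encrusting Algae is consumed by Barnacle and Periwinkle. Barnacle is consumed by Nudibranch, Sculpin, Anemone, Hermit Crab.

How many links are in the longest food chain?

2 links

One longest chain: Rockweed → Barnacle → Hermit Crab.
It has 3 species and 2 links.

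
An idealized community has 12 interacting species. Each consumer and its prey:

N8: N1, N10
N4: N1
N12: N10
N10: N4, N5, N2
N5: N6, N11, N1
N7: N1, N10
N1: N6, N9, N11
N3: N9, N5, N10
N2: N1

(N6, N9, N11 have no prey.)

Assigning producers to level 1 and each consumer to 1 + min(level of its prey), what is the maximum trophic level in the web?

Producers (level 1): N6, N9, N11.
Following each consumer down to its lowest-level prey: N6 → N5 → N10 → N12 (levels 1 through 4).
All prey of N12 (N10 3) are at level 3 or above, so N12 is at level 1 + 3 = 4.
Every consumer has at least one prey at level 3 or below, so none exceeds level 4.

4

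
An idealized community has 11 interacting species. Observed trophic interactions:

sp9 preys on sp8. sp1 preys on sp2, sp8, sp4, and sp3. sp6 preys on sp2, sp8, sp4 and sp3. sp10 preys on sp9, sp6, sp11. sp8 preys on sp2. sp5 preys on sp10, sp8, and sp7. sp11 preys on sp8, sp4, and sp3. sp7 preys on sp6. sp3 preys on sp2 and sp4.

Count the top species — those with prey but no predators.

2

Top species (has prey, but nothing eats it): sp1, sp5.
Count: 2.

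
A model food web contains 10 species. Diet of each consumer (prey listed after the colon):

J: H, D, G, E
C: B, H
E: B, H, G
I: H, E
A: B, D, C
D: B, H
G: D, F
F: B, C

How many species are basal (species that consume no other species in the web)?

Basal species (no prey listed): B, H.
Count: 2.

2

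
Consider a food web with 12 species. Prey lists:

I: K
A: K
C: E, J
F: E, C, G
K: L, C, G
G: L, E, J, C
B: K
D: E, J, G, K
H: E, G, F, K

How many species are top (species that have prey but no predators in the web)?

Top species (has prey, but nothing eats it): H, A, D, I, B.
Count: 5.

5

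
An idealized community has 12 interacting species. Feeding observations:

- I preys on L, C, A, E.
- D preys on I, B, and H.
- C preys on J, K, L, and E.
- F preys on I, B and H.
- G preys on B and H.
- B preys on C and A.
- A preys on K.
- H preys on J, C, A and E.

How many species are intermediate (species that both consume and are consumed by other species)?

Intermediate species (has both prey and predators): A, C, B, H, I.
Count: 5.

5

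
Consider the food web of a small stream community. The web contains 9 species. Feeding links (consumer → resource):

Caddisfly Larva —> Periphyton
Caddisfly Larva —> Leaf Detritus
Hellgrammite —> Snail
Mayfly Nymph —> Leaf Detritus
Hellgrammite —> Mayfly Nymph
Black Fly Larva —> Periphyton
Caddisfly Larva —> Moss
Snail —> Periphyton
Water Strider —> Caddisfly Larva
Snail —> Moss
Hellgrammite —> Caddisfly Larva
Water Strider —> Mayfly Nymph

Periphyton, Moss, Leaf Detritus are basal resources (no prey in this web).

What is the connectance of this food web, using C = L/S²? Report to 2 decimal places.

The web has S = 9 species and L = 12 feeding links.
C = L / S² = 12 / 81 = 0.1481 ≈ 0.15.

C = 0.15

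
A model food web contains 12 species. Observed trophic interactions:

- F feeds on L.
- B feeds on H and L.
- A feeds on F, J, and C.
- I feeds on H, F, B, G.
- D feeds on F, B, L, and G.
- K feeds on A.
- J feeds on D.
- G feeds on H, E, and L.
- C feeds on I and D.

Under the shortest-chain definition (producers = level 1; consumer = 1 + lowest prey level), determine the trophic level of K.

Trophic level 4

L is a producer → level 1.
F eats L → level 2.
A eats F → level 3.
K eats A → level 4.
No prey of K is below level 3, so 4 is the minimum.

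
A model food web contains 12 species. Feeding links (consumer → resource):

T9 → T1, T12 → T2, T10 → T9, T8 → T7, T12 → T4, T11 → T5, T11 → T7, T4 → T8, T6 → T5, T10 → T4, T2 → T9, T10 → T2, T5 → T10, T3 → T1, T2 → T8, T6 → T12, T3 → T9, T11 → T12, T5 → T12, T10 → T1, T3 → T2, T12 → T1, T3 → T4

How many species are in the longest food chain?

6 species

One longest chain: T1 → T9 → T2 → T12 → T5 → T11.
It has 6 species and 5 links.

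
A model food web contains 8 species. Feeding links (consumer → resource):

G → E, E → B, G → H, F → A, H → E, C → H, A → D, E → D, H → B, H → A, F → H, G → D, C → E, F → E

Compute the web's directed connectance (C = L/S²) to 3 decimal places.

The web has S = 8 species and L = 14 feeding links.
C = L / S² = 14 / 64 = 0.2188 ≈ 0.219.

C = 0.219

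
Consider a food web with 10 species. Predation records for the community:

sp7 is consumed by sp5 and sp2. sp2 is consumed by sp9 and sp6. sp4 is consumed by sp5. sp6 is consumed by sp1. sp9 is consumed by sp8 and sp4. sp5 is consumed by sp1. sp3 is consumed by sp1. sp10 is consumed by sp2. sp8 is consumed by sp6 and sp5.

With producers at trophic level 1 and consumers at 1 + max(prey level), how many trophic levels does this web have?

6

Producers (level 1): sp10, sp7, sp3.
sp10 → sp2 → sp9 → sp8 → sp6 → sp1 gives sp1 level 6.
No species has a prey at level 6, so no species reaches level 7.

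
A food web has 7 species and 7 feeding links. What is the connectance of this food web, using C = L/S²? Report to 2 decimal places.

The web has S = 7 species and L = 7 feeding links.
C = L / S² = 7 / 49 = 0.1429 ≈ 0.14.

C = 0.14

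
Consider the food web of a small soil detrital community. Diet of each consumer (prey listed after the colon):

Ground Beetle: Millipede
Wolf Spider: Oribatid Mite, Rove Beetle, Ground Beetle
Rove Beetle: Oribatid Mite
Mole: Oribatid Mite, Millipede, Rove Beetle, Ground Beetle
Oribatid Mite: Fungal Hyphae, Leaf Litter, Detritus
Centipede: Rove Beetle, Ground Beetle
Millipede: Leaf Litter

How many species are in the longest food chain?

One longest chain: Fungal Hyphae → Oribatid Mite → Rove Beetle → Mole.
It has 4 species and 3 links.

4 species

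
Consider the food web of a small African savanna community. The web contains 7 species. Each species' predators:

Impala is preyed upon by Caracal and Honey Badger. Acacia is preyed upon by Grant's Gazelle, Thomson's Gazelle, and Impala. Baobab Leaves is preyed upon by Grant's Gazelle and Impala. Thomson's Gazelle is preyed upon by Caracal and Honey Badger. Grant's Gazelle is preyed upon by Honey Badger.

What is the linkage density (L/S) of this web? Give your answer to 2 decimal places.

There are L = 10 links among S = 7 species.
L/S = 10/7 = 1.4286 ≈ 1.43.

L/S = 1.43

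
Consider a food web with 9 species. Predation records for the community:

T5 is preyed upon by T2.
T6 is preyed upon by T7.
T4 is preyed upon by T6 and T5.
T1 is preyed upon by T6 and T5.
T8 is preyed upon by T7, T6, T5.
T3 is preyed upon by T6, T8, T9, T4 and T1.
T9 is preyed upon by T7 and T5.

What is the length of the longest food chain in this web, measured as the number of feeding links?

3 links

One longest chain: T3 → T8 → T6 → T7.
It has 4 species and 3 links.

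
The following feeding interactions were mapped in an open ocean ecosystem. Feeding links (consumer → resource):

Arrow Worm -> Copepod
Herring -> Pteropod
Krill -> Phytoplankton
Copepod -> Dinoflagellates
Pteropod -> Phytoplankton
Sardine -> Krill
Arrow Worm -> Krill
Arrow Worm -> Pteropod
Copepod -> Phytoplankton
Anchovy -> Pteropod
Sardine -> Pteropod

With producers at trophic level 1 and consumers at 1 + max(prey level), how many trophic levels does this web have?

3

Producers (level 1): Dinoflagellates, Phytoplankton.
Dinoflagellates → Copepod → Arrow Worm gives Arrow Worm level 3.
No species has a prey at level 3, so no species reaches level 4.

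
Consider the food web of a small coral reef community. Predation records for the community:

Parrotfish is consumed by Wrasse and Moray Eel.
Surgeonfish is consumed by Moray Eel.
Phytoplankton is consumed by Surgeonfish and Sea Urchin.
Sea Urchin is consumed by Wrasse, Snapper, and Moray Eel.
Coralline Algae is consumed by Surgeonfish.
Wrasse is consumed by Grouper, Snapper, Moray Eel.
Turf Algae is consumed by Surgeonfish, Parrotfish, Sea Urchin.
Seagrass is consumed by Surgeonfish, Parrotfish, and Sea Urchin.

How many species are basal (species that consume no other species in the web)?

Basal species (no prey listed): Seagrass, Turf Algae, Coralline Algae, Phytoplankton.
Count: 4.

4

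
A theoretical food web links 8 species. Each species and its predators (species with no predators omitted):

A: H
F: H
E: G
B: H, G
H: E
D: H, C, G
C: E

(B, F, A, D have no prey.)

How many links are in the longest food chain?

One longest chain: B → H → E → G.
It has 4 species and 3 links.

3 links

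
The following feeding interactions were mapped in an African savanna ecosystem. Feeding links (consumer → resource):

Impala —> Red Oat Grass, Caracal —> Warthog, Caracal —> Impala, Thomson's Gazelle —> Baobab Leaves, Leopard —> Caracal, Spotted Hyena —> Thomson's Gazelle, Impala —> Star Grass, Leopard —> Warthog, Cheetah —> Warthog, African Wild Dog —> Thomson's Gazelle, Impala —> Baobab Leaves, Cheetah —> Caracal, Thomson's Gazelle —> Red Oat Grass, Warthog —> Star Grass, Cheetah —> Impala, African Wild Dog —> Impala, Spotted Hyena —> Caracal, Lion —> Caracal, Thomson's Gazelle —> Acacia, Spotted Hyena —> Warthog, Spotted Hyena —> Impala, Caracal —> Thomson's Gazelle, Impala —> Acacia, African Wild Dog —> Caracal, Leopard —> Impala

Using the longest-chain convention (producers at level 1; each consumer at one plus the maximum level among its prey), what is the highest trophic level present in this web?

Producers (level 1): Star Grass, Acacia, Baobab Leaves, Red Oat Grass.
Star Grass → Warthog → Caracal → Leopard gives Leopard level 4.
No species has a prey at level 4, so no species reaches level 5.

4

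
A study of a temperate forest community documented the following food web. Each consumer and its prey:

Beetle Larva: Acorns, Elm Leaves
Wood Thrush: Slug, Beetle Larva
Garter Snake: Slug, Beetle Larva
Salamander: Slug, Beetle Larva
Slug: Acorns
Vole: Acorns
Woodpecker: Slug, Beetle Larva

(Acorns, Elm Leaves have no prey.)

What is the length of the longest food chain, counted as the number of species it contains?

3 species

One longest chain: Acorns → Slug → Woodpecker.
It has 3 species and 2 links.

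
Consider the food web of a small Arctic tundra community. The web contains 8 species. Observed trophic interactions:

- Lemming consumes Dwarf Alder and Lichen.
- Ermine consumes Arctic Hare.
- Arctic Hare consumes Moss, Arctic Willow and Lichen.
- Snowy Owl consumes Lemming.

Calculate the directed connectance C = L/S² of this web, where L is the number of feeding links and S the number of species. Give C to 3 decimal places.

C = 0.109

The web has S = 8 species and L = 7 feeding links.
C = L / S² = 7 / 64 = 0.1094 ≈ 0.109.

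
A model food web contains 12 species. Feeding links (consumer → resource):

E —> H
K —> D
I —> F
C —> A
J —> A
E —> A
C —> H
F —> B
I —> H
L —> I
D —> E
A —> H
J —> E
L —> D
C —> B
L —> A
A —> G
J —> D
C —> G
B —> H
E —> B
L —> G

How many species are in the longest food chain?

5 species

One longest chain: H → B → E → D → K.
It has 5 species and 4 links.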